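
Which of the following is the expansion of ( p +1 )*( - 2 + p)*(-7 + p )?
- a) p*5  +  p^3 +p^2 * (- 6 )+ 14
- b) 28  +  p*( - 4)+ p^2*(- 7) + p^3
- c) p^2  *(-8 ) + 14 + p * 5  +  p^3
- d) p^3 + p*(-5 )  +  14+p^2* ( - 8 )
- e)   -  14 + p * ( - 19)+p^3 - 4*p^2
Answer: c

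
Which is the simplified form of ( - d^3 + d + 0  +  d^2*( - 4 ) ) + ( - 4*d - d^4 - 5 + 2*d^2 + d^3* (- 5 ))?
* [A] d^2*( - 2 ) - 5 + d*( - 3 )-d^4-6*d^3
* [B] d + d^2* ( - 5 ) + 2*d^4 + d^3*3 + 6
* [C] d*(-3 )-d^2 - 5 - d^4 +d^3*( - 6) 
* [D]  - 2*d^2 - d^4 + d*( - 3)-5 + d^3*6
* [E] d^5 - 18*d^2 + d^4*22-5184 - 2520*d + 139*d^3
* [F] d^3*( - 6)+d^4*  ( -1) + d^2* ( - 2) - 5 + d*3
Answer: A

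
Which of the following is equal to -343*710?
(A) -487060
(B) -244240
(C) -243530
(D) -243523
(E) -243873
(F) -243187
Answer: C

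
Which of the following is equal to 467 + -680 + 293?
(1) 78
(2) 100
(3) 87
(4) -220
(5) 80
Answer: 5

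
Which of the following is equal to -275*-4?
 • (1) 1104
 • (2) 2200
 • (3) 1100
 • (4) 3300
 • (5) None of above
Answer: 3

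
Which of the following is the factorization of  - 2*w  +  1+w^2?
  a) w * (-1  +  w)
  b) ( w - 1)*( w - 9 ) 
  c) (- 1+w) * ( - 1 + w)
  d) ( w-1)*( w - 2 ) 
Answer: c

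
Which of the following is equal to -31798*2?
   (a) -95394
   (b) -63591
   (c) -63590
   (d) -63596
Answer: d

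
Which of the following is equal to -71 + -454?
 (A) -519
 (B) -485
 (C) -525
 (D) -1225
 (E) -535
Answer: C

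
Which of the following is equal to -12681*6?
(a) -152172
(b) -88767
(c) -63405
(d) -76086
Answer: d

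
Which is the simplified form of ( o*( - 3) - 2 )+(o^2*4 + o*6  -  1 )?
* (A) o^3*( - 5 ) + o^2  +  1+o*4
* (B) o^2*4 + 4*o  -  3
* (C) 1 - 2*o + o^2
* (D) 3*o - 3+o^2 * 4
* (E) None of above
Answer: D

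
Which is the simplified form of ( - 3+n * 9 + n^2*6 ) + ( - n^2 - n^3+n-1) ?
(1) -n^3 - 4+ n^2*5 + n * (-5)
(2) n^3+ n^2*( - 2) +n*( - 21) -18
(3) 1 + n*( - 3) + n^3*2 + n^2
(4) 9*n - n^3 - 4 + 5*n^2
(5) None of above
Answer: 5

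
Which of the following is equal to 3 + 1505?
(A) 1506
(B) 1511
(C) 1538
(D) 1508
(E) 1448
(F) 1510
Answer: D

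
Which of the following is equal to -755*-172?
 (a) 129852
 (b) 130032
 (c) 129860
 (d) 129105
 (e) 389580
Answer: c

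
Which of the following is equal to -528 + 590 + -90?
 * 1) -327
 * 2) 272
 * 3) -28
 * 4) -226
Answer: 3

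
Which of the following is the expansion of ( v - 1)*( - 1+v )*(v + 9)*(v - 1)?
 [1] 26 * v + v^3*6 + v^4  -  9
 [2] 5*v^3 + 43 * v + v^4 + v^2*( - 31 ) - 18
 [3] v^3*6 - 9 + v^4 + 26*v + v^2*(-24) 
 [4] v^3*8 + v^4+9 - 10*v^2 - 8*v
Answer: 3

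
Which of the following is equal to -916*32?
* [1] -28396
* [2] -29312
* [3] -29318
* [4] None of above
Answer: 2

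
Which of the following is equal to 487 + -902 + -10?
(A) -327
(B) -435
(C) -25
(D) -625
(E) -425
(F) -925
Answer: E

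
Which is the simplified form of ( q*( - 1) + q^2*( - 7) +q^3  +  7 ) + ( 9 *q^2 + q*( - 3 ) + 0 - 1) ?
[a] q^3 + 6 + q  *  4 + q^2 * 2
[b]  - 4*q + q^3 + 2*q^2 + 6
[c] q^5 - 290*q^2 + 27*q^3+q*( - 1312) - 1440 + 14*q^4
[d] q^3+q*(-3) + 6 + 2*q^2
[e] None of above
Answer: b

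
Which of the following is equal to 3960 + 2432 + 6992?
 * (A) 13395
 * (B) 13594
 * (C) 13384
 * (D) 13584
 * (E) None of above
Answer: C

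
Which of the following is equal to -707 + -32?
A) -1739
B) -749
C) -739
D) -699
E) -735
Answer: C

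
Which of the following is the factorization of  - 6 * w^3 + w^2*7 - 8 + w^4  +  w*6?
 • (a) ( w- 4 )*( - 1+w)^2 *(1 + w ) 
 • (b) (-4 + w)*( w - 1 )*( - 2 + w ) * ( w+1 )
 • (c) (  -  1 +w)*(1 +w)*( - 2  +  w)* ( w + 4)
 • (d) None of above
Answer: b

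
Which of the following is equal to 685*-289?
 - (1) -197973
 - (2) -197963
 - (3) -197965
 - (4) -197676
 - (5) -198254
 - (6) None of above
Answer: 3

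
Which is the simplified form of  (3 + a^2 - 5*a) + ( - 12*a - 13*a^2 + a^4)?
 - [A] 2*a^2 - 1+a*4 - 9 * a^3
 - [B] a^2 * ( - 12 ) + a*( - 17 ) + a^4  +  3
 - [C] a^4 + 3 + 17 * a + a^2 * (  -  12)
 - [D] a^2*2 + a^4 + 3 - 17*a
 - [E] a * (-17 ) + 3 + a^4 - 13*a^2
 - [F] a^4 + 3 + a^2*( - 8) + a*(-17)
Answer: B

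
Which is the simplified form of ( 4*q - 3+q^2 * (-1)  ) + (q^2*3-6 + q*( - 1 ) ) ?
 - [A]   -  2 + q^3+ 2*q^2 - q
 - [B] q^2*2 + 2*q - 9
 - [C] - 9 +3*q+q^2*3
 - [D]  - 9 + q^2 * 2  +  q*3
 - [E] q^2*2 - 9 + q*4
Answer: D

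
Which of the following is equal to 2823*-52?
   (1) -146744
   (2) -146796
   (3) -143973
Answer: 2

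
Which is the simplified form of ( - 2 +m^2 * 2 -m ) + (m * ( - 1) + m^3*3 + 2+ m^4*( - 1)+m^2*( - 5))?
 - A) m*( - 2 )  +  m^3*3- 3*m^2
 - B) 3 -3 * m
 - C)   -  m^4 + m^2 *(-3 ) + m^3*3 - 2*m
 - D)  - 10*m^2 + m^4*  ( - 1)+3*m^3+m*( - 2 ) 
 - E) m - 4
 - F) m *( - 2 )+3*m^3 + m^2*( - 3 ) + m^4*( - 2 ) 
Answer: C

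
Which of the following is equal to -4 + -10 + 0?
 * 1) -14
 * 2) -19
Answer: 1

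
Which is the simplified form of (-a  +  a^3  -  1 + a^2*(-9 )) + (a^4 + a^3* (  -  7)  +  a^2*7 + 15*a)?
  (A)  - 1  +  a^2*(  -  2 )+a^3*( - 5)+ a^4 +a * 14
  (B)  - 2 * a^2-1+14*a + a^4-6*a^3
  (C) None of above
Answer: B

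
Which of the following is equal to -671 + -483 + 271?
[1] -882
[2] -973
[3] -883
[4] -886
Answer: 3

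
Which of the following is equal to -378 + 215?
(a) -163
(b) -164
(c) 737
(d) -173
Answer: a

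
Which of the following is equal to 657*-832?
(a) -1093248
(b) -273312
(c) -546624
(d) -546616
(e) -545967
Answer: c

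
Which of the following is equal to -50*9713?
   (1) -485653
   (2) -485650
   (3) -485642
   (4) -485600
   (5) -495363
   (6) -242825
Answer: 2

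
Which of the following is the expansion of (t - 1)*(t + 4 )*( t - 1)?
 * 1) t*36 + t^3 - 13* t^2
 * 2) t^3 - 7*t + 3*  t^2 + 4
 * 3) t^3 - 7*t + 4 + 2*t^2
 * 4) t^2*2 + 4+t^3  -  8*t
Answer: 3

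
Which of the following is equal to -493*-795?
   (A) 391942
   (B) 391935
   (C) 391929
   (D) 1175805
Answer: B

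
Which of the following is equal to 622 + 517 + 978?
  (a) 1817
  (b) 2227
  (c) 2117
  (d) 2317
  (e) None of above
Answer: c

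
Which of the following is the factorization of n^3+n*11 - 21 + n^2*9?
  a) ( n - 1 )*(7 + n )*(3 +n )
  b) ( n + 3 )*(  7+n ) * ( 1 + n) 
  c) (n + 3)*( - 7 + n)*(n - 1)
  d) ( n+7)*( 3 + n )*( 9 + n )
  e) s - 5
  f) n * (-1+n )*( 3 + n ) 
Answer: a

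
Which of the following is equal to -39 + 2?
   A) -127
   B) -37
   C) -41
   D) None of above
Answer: B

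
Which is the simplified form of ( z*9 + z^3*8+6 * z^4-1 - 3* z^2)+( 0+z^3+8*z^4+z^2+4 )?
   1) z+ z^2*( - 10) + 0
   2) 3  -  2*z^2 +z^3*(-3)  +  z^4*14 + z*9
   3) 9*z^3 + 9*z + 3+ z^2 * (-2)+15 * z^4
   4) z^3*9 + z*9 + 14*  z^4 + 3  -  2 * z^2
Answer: 4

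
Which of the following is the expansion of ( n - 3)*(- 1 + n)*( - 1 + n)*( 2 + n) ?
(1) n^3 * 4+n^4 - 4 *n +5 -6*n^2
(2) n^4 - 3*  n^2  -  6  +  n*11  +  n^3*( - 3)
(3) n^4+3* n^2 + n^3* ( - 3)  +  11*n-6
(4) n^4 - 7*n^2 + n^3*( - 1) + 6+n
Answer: 2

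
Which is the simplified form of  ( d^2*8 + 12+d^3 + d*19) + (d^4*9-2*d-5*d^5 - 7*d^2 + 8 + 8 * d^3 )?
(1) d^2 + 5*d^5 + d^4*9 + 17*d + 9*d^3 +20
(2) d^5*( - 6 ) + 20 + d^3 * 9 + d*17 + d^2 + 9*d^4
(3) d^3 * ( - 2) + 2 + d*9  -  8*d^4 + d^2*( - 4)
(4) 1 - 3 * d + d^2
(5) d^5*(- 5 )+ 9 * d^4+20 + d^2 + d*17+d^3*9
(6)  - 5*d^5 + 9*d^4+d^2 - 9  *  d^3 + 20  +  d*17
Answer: 5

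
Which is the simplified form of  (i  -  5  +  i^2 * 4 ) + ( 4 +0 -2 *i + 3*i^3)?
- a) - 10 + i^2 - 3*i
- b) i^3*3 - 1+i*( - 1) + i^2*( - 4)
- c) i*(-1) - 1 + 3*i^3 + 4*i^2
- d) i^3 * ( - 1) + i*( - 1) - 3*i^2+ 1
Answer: c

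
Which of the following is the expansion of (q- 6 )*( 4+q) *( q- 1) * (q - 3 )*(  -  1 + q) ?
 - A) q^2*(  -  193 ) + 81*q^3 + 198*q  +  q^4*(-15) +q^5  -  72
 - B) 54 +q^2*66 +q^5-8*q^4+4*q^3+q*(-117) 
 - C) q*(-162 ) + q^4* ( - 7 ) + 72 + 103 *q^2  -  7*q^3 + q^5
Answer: C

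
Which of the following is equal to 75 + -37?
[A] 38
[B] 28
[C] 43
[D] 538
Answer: A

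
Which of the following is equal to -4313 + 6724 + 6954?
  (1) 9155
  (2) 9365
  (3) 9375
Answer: 2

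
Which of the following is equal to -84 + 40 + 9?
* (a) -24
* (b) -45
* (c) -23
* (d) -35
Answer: d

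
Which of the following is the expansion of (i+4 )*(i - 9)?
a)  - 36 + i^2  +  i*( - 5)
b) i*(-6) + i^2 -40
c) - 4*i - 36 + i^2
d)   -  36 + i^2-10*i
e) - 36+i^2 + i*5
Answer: a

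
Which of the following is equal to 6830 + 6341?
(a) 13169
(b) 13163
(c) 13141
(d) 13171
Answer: d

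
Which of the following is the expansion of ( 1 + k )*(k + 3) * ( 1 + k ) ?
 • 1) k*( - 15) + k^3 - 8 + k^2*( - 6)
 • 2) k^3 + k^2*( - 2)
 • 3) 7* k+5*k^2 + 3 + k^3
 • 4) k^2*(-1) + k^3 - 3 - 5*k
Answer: 3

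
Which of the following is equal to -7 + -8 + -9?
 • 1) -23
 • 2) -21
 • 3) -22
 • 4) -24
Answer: 4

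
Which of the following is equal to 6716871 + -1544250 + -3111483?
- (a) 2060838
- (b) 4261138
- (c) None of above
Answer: c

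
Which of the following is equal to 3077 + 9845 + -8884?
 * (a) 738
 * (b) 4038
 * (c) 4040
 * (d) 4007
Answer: b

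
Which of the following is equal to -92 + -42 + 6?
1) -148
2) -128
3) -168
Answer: 2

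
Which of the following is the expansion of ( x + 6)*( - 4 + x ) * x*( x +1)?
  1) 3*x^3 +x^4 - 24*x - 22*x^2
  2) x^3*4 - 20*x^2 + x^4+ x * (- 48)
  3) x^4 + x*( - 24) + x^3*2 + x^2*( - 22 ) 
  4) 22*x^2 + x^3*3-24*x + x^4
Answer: 1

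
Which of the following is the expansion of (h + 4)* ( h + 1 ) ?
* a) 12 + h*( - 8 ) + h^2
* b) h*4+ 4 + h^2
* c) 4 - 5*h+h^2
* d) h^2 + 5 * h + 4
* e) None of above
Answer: d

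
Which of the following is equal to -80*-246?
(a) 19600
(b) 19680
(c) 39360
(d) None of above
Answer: b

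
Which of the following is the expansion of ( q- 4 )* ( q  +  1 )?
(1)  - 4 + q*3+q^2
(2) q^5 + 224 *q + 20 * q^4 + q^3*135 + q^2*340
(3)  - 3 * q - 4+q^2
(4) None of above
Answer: 3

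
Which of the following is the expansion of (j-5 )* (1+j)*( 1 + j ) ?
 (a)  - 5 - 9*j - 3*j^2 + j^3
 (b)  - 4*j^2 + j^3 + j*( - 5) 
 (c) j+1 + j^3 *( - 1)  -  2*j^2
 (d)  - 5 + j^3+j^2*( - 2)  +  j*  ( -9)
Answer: a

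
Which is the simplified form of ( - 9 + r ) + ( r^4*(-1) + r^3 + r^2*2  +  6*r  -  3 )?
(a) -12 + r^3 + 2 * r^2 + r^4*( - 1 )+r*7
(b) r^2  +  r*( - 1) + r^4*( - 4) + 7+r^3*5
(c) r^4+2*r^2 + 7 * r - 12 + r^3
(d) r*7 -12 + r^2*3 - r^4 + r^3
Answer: a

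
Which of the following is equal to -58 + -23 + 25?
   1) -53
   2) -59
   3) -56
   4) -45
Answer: 3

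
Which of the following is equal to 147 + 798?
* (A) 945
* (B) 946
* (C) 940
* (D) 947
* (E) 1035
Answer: A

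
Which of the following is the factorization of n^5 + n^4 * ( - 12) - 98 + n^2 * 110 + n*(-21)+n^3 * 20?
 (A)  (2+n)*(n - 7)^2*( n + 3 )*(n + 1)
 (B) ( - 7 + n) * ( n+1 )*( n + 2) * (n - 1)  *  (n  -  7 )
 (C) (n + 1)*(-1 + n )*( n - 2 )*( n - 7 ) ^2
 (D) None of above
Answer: B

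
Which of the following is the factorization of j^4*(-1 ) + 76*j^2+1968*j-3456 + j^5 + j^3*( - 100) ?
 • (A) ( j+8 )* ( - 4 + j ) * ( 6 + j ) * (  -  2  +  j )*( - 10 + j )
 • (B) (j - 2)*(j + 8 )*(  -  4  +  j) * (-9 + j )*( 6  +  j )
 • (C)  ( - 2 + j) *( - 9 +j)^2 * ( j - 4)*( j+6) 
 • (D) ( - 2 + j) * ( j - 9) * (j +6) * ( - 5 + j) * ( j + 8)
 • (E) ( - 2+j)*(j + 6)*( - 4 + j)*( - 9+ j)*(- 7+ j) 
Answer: B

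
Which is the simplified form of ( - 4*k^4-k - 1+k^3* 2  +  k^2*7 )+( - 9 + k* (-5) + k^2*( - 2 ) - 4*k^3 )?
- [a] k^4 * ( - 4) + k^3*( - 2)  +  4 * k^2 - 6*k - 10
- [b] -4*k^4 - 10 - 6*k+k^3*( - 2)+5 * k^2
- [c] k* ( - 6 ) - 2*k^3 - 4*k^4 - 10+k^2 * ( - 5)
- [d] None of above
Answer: b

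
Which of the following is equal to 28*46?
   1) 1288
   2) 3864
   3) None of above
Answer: 1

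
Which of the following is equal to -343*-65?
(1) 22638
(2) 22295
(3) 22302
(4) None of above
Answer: 2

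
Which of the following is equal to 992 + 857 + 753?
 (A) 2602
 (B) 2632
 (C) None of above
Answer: A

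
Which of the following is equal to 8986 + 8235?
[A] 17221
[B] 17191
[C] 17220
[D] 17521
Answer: A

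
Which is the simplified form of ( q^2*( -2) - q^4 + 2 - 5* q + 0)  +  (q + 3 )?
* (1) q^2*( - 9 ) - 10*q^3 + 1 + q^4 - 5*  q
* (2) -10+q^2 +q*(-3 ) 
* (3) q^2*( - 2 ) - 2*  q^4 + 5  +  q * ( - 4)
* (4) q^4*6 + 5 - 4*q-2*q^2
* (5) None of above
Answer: 5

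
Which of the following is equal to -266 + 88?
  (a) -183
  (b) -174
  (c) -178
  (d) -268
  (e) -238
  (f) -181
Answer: c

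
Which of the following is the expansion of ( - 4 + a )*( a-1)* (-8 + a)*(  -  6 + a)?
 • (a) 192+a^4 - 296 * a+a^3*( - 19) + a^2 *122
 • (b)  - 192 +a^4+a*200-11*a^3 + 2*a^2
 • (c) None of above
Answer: a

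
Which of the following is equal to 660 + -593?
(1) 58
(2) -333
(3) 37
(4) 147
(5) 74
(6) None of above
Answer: 6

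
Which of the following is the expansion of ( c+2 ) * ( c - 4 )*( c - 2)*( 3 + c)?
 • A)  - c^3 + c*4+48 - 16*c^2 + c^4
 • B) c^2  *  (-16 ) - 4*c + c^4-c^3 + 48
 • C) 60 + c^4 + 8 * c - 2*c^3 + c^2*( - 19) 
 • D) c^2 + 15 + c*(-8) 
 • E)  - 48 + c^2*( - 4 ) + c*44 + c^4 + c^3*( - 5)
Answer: A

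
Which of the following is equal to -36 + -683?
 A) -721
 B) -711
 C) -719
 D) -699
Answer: C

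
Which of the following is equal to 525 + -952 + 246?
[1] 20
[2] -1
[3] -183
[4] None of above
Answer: 4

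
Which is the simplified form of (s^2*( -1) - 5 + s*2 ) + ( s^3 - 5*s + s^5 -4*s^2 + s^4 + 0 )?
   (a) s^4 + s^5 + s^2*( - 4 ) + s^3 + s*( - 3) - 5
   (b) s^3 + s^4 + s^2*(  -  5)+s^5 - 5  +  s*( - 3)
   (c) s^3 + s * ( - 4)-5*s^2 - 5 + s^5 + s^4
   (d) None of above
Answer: b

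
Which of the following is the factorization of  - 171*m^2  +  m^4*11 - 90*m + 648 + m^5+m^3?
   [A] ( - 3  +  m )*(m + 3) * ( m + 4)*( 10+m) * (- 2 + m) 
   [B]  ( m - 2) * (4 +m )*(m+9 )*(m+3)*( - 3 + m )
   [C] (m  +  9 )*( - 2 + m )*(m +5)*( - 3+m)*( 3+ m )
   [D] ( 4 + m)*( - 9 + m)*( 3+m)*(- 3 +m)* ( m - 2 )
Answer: B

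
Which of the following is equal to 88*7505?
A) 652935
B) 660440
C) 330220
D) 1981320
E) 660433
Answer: B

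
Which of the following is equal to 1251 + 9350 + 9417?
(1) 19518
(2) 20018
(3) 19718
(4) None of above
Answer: 2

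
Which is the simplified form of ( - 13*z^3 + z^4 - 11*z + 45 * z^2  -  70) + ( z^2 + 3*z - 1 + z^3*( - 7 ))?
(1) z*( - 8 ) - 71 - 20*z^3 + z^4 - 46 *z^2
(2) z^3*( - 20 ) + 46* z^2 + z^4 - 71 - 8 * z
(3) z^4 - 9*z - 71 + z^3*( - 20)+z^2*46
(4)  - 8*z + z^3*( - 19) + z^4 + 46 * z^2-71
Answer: 2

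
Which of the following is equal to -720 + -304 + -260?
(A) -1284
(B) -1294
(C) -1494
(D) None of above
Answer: A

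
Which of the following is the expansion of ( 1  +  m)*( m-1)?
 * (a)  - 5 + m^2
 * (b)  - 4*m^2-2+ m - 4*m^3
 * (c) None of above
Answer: c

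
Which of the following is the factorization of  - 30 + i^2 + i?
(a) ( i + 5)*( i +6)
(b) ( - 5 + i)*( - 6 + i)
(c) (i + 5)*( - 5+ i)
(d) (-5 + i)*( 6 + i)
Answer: d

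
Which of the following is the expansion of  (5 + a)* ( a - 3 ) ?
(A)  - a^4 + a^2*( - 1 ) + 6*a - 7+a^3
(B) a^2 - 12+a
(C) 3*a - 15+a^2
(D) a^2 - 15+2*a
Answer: D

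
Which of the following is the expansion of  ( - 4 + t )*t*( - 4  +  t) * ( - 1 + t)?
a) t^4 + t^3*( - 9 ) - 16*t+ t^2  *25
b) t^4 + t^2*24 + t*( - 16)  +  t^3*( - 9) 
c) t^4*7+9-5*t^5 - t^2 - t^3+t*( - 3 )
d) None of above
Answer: b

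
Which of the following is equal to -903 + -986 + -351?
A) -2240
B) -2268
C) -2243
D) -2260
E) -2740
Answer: A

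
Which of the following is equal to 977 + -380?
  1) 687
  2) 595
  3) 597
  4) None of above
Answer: 3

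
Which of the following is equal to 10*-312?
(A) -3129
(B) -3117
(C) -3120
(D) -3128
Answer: C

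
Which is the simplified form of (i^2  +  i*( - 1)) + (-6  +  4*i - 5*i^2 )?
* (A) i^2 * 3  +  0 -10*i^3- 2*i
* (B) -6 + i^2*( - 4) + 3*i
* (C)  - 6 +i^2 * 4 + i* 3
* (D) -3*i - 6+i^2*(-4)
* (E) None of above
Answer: B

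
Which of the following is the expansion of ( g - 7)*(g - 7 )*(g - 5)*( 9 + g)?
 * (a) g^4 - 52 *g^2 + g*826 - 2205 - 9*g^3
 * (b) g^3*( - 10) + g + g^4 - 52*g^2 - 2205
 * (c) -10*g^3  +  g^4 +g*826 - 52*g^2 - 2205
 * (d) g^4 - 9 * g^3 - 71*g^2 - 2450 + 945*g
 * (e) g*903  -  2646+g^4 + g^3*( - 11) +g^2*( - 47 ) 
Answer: c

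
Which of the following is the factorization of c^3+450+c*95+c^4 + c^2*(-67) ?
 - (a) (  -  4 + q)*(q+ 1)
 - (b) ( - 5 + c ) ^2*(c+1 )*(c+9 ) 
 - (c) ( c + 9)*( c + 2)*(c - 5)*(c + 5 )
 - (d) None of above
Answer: d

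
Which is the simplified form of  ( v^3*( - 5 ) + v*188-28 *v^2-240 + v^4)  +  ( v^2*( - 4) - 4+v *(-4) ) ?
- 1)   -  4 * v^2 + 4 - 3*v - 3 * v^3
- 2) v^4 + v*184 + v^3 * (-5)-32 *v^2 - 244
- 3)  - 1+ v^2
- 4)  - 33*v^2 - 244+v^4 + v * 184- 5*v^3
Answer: 2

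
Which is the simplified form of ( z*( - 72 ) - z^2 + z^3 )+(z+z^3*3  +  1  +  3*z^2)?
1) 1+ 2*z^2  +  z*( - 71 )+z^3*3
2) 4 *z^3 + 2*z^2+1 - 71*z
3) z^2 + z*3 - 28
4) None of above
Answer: 2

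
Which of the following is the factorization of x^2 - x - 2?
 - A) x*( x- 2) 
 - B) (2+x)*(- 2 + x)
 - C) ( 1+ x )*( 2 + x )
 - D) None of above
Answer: D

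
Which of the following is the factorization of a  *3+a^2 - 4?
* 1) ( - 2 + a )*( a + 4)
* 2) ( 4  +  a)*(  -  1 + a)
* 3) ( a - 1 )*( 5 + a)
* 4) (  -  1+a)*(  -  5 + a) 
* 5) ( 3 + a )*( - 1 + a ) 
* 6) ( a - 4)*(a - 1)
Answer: 2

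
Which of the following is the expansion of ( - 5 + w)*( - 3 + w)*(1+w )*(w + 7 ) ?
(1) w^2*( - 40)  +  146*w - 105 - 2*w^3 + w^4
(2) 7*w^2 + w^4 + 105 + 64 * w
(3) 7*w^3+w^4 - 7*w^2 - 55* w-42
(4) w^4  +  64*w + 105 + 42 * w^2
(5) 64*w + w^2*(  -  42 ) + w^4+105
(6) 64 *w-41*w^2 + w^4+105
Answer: 5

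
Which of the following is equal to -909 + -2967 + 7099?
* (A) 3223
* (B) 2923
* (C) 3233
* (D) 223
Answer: A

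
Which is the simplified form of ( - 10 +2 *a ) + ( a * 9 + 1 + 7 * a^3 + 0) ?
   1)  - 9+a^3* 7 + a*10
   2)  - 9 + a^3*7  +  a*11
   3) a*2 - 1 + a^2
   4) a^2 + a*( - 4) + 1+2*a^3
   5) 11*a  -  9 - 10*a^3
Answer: 2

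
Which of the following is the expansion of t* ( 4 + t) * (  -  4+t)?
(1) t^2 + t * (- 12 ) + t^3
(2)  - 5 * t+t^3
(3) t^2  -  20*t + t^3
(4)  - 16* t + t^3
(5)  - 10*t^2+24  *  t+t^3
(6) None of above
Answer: 4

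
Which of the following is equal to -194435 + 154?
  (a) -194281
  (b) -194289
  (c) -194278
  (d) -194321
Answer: a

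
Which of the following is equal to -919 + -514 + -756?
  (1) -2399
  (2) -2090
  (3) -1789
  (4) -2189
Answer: 4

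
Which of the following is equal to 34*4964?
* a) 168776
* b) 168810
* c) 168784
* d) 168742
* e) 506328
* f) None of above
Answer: a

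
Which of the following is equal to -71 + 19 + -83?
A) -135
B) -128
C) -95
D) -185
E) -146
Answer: A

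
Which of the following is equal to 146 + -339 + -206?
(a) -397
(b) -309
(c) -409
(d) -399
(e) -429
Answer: d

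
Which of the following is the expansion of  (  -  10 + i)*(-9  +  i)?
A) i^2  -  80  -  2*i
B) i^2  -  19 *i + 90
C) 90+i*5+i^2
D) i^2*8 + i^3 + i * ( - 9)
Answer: B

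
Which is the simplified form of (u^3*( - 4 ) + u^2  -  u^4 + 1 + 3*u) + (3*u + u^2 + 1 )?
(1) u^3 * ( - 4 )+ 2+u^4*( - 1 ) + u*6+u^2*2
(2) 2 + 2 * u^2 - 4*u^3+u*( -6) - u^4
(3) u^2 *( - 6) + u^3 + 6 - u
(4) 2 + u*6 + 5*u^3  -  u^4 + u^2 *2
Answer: 1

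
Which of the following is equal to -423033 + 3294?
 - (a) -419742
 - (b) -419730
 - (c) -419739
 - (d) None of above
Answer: c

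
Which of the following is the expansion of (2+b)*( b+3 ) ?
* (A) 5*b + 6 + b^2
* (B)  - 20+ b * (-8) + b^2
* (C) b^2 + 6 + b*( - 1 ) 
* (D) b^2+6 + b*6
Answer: A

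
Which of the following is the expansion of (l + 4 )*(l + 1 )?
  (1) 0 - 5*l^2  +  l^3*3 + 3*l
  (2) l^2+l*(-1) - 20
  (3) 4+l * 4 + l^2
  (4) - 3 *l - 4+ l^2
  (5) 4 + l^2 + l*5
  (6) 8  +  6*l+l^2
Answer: 5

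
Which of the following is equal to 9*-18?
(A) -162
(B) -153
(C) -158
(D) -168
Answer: A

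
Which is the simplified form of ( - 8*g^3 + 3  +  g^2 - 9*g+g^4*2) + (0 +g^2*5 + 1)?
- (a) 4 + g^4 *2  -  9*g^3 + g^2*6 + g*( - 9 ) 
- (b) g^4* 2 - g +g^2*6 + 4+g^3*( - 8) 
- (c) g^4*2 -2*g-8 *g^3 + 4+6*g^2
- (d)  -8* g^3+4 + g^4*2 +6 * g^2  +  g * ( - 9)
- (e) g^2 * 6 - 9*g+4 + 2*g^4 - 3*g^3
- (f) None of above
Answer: d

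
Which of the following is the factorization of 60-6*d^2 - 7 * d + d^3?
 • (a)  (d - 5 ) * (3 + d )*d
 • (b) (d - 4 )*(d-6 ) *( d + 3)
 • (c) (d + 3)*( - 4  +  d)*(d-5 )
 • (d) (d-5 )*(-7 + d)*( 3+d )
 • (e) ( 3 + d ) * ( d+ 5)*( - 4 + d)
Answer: c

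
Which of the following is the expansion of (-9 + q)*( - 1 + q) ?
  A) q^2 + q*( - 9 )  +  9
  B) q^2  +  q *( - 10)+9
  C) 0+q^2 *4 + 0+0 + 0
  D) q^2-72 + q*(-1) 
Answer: B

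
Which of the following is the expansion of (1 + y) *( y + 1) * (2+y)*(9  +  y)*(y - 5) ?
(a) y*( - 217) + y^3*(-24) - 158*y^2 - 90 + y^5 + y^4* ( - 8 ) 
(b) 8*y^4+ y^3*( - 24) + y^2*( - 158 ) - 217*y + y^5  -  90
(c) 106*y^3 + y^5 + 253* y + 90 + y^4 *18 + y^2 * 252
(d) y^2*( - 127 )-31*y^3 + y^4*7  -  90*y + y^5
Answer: b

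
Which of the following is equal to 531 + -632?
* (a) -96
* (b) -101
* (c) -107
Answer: b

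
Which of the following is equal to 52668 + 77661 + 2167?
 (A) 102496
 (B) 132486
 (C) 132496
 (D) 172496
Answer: C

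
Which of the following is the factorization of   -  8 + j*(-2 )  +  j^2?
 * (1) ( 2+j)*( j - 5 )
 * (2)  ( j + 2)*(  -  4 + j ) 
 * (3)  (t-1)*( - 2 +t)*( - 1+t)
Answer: 2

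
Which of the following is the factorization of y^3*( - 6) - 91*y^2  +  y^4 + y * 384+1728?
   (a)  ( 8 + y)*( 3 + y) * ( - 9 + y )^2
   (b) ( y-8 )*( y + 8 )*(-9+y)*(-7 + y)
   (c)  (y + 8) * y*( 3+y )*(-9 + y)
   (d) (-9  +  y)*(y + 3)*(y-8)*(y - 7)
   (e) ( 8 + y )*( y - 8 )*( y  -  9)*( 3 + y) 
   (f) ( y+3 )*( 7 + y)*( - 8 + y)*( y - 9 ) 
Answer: e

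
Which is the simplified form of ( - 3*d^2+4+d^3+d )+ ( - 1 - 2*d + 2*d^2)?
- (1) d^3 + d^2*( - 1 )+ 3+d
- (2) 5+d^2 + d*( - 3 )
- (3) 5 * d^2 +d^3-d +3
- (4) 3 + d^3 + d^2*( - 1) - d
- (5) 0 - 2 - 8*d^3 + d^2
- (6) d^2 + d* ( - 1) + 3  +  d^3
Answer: 4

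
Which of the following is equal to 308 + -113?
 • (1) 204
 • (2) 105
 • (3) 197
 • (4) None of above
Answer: 4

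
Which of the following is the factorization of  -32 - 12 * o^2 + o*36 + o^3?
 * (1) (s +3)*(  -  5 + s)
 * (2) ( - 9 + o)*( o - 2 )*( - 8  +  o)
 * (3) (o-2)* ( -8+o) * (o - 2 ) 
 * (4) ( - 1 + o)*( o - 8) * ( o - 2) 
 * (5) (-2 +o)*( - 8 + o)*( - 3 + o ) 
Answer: 3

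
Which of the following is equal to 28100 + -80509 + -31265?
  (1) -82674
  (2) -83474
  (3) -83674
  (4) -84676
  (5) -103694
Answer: 3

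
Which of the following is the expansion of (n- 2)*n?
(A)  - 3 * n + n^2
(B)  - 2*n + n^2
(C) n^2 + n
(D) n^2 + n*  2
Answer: B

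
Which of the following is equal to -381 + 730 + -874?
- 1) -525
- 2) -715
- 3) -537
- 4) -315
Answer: 1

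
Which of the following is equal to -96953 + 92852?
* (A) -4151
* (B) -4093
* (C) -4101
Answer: C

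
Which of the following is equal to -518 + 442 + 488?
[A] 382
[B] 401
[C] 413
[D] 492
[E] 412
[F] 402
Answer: E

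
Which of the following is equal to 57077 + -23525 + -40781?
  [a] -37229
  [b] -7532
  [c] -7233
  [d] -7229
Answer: d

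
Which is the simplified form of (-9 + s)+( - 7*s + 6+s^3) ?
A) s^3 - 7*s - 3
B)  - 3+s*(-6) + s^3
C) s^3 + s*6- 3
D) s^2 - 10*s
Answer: B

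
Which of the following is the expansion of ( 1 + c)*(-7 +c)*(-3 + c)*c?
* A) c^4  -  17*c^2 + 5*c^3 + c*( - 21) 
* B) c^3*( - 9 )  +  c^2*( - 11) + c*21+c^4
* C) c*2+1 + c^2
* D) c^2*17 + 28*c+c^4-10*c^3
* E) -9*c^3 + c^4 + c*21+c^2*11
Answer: E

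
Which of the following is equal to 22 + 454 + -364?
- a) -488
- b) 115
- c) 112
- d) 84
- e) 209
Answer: c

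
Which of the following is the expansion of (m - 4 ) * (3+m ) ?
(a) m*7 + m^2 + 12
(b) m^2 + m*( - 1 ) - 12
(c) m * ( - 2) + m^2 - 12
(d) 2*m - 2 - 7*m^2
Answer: b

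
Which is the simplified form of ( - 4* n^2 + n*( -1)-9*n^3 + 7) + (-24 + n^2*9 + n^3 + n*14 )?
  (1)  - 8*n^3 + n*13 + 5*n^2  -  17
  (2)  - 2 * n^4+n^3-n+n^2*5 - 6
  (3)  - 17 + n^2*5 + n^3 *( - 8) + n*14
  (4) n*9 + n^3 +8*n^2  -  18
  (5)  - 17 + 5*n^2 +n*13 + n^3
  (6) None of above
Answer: 1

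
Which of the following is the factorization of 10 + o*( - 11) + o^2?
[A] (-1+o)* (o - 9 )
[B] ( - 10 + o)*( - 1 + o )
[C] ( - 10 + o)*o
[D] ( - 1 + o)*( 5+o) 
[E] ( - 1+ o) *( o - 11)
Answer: B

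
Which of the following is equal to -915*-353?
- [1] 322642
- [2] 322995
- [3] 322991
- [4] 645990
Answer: 2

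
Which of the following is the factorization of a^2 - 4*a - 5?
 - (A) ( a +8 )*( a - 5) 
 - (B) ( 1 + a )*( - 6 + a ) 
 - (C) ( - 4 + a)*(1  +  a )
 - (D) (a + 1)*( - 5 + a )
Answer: D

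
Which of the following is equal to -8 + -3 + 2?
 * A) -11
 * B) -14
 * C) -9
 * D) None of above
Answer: C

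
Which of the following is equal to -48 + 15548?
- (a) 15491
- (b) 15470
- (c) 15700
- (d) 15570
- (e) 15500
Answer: e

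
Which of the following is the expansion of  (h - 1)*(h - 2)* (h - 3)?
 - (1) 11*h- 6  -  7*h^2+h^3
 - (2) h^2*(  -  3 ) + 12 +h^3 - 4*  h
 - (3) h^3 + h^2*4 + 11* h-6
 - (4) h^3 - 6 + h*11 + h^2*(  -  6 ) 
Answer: 4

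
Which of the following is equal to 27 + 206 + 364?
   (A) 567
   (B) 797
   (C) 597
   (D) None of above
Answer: C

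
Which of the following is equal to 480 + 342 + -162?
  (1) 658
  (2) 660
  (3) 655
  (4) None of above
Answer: 2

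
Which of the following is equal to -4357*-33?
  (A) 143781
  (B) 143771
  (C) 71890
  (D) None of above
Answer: A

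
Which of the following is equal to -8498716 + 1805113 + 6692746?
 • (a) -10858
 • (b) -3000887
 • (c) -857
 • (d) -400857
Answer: c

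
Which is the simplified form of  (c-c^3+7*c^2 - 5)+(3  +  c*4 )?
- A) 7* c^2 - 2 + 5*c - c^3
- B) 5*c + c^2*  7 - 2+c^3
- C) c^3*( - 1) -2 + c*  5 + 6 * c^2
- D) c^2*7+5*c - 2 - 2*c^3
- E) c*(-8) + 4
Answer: A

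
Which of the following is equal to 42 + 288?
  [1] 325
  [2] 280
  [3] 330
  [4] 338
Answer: 3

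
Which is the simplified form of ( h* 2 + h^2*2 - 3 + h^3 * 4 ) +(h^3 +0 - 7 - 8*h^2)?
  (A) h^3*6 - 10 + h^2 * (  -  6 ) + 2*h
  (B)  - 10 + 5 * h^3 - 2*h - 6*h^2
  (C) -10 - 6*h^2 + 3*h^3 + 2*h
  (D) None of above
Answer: D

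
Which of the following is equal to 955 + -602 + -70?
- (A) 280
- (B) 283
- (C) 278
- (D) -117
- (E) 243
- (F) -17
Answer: B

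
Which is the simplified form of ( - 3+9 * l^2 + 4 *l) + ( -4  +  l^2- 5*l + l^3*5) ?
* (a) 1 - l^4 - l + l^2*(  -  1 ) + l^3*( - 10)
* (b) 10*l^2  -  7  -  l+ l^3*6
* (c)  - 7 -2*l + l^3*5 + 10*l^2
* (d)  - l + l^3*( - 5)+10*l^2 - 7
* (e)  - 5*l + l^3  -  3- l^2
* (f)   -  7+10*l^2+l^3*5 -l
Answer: f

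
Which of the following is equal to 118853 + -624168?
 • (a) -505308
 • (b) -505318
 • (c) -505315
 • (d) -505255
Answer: c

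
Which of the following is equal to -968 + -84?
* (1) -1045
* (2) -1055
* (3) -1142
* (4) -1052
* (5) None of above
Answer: 4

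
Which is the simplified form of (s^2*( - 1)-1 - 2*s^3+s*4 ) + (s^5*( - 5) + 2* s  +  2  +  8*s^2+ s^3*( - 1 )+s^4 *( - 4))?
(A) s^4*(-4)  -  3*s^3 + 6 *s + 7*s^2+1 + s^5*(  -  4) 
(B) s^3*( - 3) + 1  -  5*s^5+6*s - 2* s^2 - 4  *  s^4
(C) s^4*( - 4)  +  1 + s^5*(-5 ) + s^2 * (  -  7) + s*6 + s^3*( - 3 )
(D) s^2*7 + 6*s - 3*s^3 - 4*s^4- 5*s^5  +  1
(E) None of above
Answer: D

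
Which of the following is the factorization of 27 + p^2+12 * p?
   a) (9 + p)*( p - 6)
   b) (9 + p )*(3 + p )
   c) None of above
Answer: b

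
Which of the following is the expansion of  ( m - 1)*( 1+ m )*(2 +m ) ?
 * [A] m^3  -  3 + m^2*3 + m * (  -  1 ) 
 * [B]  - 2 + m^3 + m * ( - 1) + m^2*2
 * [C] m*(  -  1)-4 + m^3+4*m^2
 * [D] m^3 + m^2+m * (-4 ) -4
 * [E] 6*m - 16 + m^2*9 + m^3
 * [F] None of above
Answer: B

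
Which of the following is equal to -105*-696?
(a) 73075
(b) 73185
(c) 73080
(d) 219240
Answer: c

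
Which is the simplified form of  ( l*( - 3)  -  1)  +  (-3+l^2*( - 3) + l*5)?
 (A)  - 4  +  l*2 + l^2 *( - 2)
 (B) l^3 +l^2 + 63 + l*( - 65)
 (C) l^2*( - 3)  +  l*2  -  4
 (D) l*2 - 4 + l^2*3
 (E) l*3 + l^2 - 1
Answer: C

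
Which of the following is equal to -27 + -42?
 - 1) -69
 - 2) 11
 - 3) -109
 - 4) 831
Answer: 1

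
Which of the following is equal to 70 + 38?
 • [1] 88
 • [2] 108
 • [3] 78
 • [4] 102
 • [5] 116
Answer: 2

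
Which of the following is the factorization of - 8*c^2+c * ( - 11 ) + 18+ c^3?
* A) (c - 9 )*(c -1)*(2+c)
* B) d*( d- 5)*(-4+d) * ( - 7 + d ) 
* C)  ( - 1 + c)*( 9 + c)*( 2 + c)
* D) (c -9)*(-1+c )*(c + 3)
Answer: A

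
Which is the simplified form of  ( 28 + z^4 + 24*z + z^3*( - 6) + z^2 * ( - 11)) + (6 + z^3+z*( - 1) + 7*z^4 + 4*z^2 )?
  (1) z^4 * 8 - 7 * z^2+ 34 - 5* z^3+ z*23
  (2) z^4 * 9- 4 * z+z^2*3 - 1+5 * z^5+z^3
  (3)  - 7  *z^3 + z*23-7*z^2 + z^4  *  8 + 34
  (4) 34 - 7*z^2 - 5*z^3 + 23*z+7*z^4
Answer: 1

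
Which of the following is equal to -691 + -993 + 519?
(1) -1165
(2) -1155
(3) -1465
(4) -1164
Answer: 1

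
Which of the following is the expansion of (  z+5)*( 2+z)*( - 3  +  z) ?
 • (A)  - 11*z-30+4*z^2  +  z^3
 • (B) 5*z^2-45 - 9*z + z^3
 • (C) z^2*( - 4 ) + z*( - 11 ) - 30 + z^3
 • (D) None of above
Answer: A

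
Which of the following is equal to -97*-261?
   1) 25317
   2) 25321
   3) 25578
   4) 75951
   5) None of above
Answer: 1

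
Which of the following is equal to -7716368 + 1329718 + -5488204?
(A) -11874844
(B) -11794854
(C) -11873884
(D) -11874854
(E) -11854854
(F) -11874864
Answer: D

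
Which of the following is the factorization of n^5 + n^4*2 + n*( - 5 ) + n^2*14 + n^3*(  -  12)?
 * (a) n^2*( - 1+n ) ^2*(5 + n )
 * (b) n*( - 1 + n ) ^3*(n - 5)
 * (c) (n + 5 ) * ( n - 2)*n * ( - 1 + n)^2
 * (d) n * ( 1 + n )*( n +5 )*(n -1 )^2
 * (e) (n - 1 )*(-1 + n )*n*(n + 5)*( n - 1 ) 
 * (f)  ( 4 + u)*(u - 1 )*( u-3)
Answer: e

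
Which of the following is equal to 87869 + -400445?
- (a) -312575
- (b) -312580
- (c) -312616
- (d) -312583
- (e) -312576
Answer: e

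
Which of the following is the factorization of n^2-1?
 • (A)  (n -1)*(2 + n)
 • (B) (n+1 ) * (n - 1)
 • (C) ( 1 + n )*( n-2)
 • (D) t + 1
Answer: B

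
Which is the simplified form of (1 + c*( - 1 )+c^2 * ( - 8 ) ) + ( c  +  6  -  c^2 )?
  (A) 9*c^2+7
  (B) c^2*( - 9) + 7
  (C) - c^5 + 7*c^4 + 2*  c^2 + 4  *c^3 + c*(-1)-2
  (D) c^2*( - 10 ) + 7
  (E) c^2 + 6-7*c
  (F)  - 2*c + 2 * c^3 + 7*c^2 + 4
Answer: B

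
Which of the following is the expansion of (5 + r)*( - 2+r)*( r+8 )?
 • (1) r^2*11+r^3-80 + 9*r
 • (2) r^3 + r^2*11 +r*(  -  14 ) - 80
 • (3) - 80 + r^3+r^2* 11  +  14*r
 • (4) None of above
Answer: 3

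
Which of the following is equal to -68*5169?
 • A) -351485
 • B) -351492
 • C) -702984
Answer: B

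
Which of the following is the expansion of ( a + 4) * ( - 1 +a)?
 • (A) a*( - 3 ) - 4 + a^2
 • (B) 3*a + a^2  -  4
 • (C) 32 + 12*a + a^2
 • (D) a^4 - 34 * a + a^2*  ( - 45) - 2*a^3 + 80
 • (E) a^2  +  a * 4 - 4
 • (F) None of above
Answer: B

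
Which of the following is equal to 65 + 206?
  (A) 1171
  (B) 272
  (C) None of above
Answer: C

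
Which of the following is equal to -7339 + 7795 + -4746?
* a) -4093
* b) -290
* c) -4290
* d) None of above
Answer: c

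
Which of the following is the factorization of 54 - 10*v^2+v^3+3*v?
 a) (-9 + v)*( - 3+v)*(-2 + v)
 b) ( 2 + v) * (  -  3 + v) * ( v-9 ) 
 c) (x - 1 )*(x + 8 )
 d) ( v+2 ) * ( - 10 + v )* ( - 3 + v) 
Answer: b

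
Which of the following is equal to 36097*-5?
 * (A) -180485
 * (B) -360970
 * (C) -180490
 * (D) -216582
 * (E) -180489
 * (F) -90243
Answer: A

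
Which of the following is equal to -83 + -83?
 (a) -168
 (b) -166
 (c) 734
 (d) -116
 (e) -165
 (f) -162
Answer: b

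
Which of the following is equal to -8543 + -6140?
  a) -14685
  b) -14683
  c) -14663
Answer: b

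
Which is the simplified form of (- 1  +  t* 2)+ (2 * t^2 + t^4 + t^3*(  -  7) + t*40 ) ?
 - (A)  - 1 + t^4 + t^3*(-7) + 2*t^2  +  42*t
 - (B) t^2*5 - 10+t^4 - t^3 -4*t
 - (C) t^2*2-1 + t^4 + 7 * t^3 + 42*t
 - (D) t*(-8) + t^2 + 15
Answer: A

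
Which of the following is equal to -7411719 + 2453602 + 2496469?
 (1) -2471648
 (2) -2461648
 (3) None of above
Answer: 2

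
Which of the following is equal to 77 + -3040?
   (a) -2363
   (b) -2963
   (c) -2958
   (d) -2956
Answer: b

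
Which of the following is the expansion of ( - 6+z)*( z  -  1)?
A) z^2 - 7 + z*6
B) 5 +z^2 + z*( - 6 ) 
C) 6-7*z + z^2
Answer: C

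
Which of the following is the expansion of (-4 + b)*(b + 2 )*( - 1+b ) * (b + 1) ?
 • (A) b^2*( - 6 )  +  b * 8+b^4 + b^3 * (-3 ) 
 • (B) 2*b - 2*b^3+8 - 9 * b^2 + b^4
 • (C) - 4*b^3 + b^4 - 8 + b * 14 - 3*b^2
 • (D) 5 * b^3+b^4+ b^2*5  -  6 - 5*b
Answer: B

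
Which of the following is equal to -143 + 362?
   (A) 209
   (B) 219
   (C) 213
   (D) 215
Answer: B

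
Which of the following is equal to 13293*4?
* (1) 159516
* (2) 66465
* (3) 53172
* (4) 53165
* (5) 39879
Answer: 3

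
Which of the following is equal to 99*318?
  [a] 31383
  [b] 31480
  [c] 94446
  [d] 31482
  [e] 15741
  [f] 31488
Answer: d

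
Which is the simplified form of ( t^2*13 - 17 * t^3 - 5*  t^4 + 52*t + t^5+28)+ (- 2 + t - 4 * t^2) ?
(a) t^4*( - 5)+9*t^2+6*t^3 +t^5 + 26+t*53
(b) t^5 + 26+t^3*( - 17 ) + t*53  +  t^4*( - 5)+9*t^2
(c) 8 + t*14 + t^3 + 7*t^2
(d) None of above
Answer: b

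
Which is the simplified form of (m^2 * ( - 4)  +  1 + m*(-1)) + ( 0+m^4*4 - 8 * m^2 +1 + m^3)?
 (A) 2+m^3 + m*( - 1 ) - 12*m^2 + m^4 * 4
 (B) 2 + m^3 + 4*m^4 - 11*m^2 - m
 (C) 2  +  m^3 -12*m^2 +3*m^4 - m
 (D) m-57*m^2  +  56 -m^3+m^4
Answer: A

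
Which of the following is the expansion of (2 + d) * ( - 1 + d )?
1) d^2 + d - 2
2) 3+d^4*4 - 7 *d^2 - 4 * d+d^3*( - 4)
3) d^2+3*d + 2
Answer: 1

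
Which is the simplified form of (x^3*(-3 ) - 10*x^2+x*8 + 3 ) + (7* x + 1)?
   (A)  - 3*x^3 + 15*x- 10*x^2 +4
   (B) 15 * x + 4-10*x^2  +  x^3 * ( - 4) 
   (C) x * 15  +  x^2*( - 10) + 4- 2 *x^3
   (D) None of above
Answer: A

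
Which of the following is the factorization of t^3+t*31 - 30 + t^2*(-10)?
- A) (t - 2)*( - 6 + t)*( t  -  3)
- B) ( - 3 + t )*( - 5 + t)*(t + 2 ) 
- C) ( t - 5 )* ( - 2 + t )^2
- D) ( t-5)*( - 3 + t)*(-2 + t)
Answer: D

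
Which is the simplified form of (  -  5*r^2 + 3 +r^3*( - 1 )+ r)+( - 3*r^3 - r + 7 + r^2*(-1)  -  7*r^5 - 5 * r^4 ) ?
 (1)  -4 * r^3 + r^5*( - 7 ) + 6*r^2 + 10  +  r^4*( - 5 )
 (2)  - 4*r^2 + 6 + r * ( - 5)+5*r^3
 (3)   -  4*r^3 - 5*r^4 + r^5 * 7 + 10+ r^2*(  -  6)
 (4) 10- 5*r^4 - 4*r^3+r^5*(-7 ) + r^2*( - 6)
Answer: 4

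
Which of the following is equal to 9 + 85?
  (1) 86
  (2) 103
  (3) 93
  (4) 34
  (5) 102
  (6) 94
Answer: 6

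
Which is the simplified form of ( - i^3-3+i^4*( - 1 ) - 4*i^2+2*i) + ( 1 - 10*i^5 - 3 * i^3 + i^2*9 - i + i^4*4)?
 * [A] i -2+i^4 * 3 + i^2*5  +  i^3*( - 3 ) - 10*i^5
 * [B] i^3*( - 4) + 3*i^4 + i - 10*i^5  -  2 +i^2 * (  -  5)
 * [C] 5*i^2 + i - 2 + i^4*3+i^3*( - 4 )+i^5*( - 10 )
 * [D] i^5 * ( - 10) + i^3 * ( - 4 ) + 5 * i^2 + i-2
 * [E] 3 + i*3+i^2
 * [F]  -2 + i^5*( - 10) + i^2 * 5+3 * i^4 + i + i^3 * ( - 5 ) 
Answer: C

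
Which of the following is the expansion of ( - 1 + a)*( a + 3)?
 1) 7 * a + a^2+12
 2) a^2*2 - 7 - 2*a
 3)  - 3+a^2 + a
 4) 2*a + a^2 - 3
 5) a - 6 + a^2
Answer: 4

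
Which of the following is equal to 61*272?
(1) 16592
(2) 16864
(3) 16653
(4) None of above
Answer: 1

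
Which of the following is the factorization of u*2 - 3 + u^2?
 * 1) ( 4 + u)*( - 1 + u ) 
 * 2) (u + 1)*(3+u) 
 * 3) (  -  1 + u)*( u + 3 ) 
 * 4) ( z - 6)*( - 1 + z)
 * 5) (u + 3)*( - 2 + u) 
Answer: 3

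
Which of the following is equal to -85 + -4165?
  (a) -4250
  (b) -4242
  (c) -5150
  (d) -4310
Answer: a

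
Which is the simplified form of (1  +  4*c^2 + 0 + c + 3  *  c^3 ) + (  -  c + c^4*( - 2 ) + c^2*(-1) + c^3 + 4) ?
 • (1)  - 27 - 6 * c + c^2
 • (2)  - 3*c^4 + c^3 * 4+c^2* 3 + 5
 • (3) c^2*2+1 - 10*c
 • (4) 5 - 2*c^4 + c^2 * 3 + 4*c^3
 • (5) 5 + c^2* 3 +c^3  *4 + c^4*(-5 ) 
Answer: 4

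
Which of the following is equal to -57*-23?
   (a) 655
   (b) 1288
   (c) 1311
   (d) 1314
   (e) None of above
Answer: c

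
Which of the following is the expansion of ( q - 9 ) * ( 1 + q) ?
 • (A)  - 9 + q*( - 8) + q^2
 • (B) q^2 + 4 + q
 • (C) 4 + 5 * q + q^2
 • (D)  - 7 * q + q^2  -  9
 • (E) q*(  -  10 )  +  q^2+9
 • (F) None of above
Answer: A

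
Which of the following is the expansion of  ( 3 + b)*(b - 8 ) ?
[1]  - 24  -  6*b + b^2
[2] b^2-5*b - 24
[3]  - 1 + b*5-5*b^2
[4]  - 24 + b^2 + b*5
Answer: 2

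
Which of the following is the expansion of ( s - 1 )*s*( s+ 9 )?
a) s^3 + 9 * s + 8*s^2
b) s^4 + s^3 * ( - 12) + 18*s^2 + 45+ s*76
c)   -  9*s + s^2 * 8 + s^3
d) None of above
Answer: c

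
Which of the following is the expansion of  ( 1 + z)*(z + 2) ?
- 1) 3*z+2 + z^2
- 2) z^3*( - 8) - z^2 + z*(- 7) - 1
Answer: 1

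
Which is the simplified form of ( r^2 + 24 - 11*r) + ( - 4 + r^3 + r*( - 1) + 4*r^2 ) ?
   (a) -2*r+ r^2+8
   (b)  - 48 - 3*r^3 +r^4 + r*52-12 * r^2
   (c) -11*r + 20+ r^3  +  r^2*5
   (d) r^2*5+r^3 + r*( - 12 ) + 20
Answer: d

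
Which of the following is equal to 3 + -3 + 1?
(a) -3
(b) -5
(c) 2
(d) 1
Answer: d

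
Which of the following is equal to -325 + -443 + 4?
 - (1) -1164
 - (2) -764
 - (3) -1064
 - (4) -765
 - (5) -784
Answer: 2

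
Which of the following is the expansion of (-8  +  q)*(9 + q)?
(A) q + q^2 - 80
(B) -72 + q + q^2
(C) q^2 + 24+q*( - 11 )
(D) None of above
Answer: B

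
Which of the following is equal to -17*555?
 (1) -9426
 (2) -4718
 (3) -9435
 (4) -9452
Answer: 3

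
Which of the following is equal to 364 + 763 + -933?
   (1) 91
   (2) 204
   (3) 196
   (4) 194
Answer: 4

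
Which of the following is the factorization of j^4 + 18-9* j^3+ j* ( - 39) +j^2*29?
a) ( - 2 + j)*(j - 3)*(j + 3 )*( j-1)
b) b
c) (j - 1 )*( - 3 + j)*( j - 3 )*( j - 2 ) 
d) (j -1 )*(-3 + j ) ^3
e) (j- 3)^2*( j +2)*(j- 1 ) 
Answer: c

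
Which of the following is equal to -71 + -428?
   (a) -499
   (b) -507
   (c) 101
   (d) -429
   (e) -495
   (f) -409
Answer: a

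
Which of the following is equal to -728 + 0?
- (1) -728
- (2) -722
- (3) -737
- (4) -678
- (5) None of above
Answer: 1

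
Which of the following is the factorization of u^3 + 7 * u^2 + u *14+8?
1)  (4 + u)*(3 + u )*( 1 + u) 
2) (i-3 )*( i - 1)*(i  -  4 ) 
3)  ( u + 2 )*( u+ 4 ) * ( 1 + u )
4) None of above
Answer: 3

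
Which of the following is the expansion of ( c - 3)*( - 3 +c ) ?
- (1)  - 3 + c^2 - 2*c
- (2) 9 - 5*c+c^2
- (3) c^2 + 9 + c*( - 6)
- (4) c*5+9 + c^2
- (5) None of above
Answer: 3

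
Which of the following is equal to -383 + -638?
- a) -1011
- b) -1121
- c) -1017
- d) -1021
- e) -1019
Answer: d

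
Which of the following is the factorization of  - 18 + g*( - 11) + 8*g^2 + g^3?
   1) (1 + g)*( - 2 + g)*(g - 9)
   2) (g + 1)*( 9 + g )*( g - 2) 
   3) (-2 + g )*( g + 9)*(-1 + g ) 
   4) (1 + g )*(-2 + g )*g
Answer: 2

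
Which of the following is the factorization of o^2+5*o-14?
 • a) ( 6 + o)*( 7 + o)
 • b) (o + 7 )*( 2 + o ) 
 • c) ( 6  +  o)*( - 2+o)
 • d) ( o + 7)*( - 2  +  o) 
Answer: d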